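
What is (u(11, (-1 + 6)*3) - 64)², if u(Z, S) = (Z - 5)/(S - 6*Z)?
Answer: 1188100/289 ≈ 4111.1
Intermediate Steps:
u(Z, S) = (-5 + Z)/(S - 6*Z)
(u(11, (-1 + 6)*3) - 64)² = ((-5 + 11)/((-1 + 6)*3 - 6*11) - 64)² = (6/(5*3 - 66) - 64)² = (6/(15 - 66) - 64)² = (6/(-51) - 64)² = (-1/51*6 - 64)² = (-2/17 - 64)² = (-1090/17)² = 1188100/289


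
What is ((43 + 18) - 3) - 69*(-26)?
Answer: 1852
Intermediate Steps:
((43 + 18) - 3) - 69*(-26) = (61 - 3) + 1794 = 58 + 1794 = 1852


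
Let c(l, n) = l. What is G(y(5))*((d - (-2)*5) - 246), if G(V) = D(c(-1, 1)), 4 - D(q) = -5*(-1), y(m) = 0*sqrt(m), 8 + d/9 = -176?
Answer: 1892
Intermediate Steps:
d = -1656 (d = -72 + 9*(-176) = -72 - 1584 = -1656)
y(m) = 0
D(q) = -1 (D(q) = 4 - (-5)*(-1) = 4 - 1*5 = 4 - 5 = -1)
G(V) = -1
G(y(5))*((d - (-2)*5) - 246) = -((-1656 - (-2)*5) - 246) = -((-1656 - 1*(-10)) - 246) = -((-1656 + 10) - 246) = -(-1646 - 246) = -1*(-1892) = 1892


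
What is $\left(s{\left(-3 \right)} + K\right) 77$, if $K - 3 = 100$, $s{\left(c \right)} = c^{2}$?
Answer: $8624$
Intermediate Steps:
$K = 103$ ($K = 3 + 100 = 103$)
$\left(s{\left(-3 \right)} + K\right) 77 = \left(\left(-3\right)^{2} + 103\right) 77 = \left(9 + 103\right) 77 = 112 \cdot 77 = 8624$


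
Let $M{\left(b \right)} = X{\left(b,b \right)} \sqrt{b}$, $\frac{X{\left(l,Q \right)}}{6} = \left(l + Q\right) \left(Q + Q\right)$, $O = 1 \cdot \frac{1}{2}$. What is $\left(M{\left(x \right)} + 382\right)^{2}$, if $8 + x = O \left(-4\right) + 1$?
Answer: $-33866300 + 4455648 i \approx -3.3866 \cdot 10^{7} + 4.4556 \cdot 10^{6} i$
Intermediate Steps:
$O = \frac{1}{2}$ ($O = 1 \cdot \frac{1}{2} = \frac{1}{2} \approx 0.5$)
$x = -9$ ($x = -8 + \left(\frac{1}{2} \left(-4\right) + 1\right) = -8 + \left(-2 + 1\right) = -8 - 1 = -9$)
$X{\left(l,Q \right)} = 12 Q \left(Q + l\right)$ ($X{\left(l,Q \right)} = 6 \left(l + Q\right) \left(Q + Q\right) = 6 \left(Q + l\right) 2 Q = 6 \cdot 2 Q \left(Q + l\right) = 12 Q \left(Q + l\right)$)
$M{\left(b \right)} = 24 b^{\frac{5}{2}}$ ($M{\left(b \right)} = 12 b \left(b + b\right) \sqrt{b} = 12 b 2 b \sqrt{b} = 24 b^{2} \sqrt{b} = 24 b^{\frac{5}{2}}$)
$\left(M{\left(x \right)} + 382\right)^{2} = \left(24 \left(-9\right)^{\frac{5}{2}} + 382\right)^{2} = \left(24 \cdot 243 i + 382\right)^{2} = \left(5832 i + 382\right)^{2} = \left(382 + 5832 i\right)^{2}$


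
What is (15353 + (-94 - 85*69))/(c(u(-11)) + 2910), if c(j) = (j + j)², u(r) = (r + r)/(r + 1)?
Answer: 16775/5231 ≈ 3.2068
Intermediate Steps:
u(r) = 2*r/(1 + r) (u(r) = (2*r)/(1 + r) = 2*r/(1 + r))
c(j) = 4*j² (c(j) = (2*j)² = 4*j²)
(15353 + (-94 - 85*69))/(c(u(-11)) + 2910) = (15353 + (-94 - 85*69))/(4*(2*(-11)/(1 - 11))² + 2910) = (15353 + (-94 - 5865))/(4*(2*(-11)/(-10))² + 2910) = (15353 - 5959)/(4*(2*(-11)*(-⅒))² + 2910) = 9394/(4*(11/5)² + 2910) = 9394/(4*(121/25) + 2910) = 9394/(484/25 + 2910) = 9394/(73234/25) = 9394*(25/73234) = 16775/5231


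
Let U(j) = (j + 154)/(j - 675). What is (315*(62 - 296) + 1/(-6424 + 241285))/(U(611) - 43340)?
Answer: 1107942675776/651627716025 ≈ 1.7003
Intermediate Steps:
U(j) = (154 + j)/(-675 + j)
(315*(62 - 296) + 1/(-6424 + 241285))/(U(611) - 43340) = (315*(62 - 296) + 1/(-6424 + 241285))/((154 + 611)/(-675 + 611) - 43340) = (315*(-234) + 1/234861)/(765/(-64) - 43340) = (-73710 + 1/234861)/(-1/64*765 - 43340) = -17311604309/(234861*(-765/64 - 43340)) = -17311604309/(234861*(-2774525/64)) = -17311604309/234861*(-64/2774525) = 1107942675776/651627716025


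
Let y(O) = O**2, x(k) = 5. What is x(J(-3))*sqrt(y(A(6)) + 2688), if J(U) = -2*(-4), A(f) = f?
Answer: 10*sqrt(681) ≈ 260.96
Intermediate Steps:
J(U) = 8
x(J(-3))*sqrt(y(A(6)) + 2688) = 5*sqrt(6**2 + 2688) = 5*sqrt(36 + 2688) = 5*sqrt(2724) = 5*(2*sqrt(681)) = 10*sqrt(681)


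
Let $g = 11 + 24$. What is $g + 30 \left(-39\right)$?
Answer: $-1135$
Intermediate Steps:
$g = 35$
$g + 30 \left(-39\right) = 35 + 30 \left(-39\right) = 35 - 1170 = -1135$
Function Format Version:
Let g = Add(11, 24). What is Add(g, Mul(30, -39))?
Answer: -1135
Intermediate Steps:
g = 35
Add(g, Mul(30, -39)) = Add(35, Mul(30, -39)) = Add(35, -1170) = -1135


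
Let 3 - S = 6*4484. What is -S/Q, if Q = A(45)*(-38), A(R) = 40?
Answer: -26901/1520 ≈ -17.698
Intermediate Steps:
S = -26901 (S = 3 - 6*4484 = 3 - 1*26904 = 3 - 26904 = -26901)
Q = -1520 (Q = 40*(-38) = -1520)
-S/Q = -(-26901)/(-1520) = -(-26901)*(-1)/1520 = -1*26901/1520 = -26901/1520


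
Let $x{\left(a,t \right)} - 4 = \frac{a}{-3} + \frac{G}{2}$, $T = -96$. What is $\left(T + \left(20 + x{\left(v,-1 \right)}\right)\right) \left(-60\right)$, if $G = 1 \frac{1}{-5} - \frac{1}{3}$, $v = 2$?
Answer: $4376$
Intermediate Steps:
$G = - \frac{8}{15}$ ($G = 1 \left(- \frac{1}{5}\right) - \frac{1}{3} = - \frac{1}{5} - \frac{1}{3} = - \frac{8}{15} \approx -0.53333$)
$x{\left(a,t \right)} = \frac{56}{15} - \frac{a}{3}$ ($x{\left(a,t \right)} = 4 + \left(\frac{a}{-3} - \frac{8}{15 \cdot 2}\right) = 4 + \left(a \left(- \frac{1}{3}\right) - \frac{4}{15}\right) = 4 - \left(\frac{4}{15} + \frac{a}{3}\right) = \frac{56}{15} - \frac{a}{3}$)
$\left(T + \left(20 + x{\left(v,-1 \right)}\right)\right) \left(-60\right) = \left(-96 + \left(20 + \left(\frac{56}{15} - \frac{2}{3}\right)\right)\right) \left(-60\right) = \left(-96 + \left(20 + \frac{46}{15}\right)\right) \left(-60\right) = \left(-96 + \frac{346}{15}\right) \left(-60\right) = \left(- \frac{1094}{15}\right) \left(-60\right) = 4376$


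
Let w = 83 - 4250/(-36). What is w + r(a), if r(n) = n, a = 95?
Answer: 5329/18 ≈ 296.06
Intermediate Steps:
w = 3619/18 (w = 83 - 4250*(-1)/36 = 83 - 50*(-85/36) = 83 + 2125/18 = 3619/18 ≈ 201.06)
w + r(a) = 3619/18 + 95 = 5329/18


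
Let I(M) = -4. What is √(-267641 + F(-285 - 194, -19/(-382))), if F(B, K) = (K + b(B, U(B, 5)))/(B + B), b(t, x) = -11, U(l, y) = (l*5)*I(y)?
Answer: I*√8960874150507757/182978 ≈ 517.34*I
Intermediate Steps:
U(l, y) = -20*l (U(l, y) = (l*5)*(-4) = (5*l)*(-4) = -20*l)
F(B, K) = (-11 + K)/(2*B) (F(B, K) = (K - 11)/(B + B) = (-11 + K)/((2*B)) = (-11 + K)*(1/(2*B)) = (-11 + K)/(2*B))
√(-267641 + F(-285 - 194, -19/(-382))) = √(-267641 + (-11 - 19/(-382))/(2*(-285 - 194))) = √(-267641 + (½)*(-11 - 19*(-1/382))/(-479)) = √(-267641 + (½)*(-1/479)*(-11 + 19/382)) = √(-267641 + (½)*(-1/479)*(-4183/382)) = √(-267641 + 4183/365956) = √(-97944825613/365956) = I*√8960874150507757/182978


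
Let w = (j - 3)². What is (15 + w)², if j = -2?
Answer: 1600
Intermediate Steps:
w = 25 (w = (-2 - 3)² = (-5)² = 25)
(15 + w)² = (15 + 25)² = 40² = 1600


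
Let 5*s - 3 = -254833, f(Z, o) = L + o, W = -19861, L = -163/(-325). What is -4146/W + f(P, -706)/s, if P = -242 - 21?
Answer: 73228005807/328976610950 ≈ 0.22259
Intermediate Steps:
P = -263
L = 163/325 (L = -163*(-1/325) = 163/325 ≈ 0.50154)
f(Z, o) = 163/325 + o
s = -50966 (s = 3/5 + (1/5)*(-254833) = 3/5 - 254833/5 = -50966)
-4146/W + f(P, -706)/s = -4146/(-19861) + (163/325 - 706)/(-50966) = -4146*(-1/19861) - 229287/325*(-1/50966) = 4146/19861 + 229287/16563950 = 73228005807/328976610950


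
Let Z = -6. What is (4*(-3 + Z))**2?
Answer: 1296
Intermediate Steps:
(4*(-3 + Z))**2 = (4*(-3 - 6))**2 = (4*(-9))**2 = (-36)**2 = 1296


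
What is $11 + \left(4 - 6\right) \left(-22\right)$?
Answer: $55$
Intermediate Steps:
$11 + \left(4 - 6\right) \left(-22\right) = 11 - -44 = 11 + 44 = 55$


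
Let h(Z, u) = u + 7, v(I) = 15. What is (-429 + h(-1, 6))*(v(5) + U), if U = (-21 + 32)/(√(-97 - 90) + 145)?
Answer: -33256600/5303 + 1144*I*√187/5303 ≈ -6271.3 + 2.95*I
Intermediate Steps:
h(Z, u) = 7 + u
U = 11/(145 + I*√187) (U = 11/(√(-187) + 145) = 11/(I*√187 + 145) = 11/(145 + I*√187) ≈ 0.075193 - 0.0070914*I)
(-429 + h(-1, 6))*(v(5) + U) = (-429 + (7 + 6))*(15 + (1595/21212 - 11*I*√187/21212)) = (-429 + 13)*(319775/21212 - 11*I*√187/21212) = -416*(319775/21212 - 11*I*√187/21212) = -33256600/5303 + 1144*I*√187/5303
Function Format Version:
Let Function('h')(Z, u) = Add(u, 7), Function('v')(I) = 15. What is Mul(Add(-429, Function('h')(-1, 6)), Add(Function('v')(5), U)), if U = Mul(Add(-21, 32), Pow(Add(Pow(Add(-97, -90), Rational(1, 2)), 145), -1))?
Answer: Add(Rational(-33256600, 5303), Mul(Rational(1144, 5303), I, Pow(187, Rational(1, 2)))) ≈ Add(-6271.3, Mul(2.9500, I))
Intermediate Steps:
Function('h')(Z, u) = Add(7, u)
U = Mul(11, Pow(Add(145, Mul(I, Pow(187, Rational(1, 2)))), -1)) (U = Mul(11, Pow(Add(Pow(-187, Rational(1, 2)), 145), -1)) = Mul(11, Pow(Add(Mul(I, Pow(187, Rational(1, 2))), 145), -1)) = Mul(11, Pow(Add(145, Mul(I, Pow(187, Rational(1, 2)))), -1)) ≈ Add(0.075193, Mul(-0.0070914, I)))
Mul(Add(-429, Function('h')(-1, 6)), Add(Function('v')(5), U)) = Mul(Add(-429, Add(7, 6)), Add(15, Add(Rational(1595, 21212), Mul(Rational(-11, 21212), I, Pow(187, Rational(1, 2)))))) = Mul(Add(-429, 13), Add(Rational(319775, 21212), Mul(Rational(-11, 21212), I, Pow(187, Rational(1, 2))))) = Mul(-416, Add(Rational(319775, 21212), Mul(Rational(-11, 21212), I, Pow(187, Rational(1, 2))))) = Add(Rational(-33256600, 5303), Mul(Rational(1144, 5303), I, Pow(187, Rational(1, 2))))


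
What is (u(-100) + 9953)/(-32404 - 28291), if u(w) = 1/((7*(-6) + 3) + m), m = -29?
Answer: -676803/4127260 ≈ -0.16398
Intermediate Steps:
u(w) = -1/68 (u(w) = 1/((7*(-6) + 3) - 29) = 1/((-42 + 3) - 29) = 1/(-39 - 29) = 1/(-68) = -1/68)
(u(-100) + 9953)/(-32404 - 28291) = (-1/68 + 9953)/(-32404 - 28291) = (676803/68)/(-60695) = (676803/68)*(-1/60695) = -676803/4127260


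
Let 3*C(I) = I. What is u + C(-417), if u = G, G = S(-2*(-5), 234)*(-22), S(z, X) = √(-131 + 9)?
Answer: -139 - 22*I*√122 ≈ -139.0 - 243.0*I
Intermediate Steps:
C(I) = I/3
S(z, X) = I*√122 (S(z, X) = √(-122) = I*√122)
G = -22*I*√122 (G = (I*√122)*(-22) = -22*I*√122 ≈ -243.0*I)
u = -22*I*√122 ≈ -243.0*I
u + C(-417) = -22*I*√122 + (⅓)*(-417) = -22*I*√122 - 139 = -139 - 22*I*√122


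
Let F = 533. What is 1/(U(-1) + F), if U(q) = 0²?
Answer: 1/533 ≈ 0.0018762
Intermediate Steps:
U(q) = 0
1/(U(-1) + F) = 1/(0 + 533) = 1/533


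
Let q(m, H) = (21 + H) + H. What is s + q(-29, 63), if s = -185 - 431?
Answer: -469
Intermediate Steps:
q(m, H) = 21 + 2*H
s = -616
s + q(-29, 63) = -616 + (21 + 2*63) = -616 + (21 + 126) = -616 + 147 = -469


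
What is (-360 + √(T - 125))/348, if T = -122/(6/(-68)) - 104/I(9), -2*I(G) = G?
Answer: -30/29 + √11527/1044 ≈ -0.93164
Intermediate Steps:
I(G) = -G/2
T = 12652/9 (T = -122/(6/(-68)) - 104/((-½*9)) = -122/(6*(-1/68)) - 104/(-9/2) = -122/(-3/34) - 104*(-2/9) = -122*(-34/3) + 208/9 = 4148/3 + 208/9 = 12652/9 ≈ 1405.8)
(-360 + √(T - 125))/348 = (-360 + √(12652/9 - 125))/348 = (-360 + √(11527/9))/348 = (-360 + √11527/3)/348 = -30/29 + √11527/1044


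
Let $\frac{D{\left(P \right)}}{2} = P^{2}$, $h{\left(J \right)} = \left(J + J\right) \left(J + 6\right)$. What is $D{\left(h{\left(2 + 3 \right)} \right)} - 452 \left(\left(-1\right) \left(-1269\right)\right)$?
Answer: $-549388$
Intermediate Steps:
$h{\left(J \right)} = 2 J \left(6 + J\right)$
$D{\left(P \right)} = 2 P^{2}$
$D{\left(h{\left(2 + 3 \right)} \right)} - 452 \left(\left(-1\right) \left(-1269\right)\right) = 2 \left(2 \left(2 + 3\right) \left(6 + \left(2 + 3\right)\right)\right)^{2} - 452 \left(\left(-1\right) \left(-1269\right)\right) = 2 \left(2 \cdot 5 \left(6 + 5\right)\right)^{2} - 573588 = 2 \left(2 \cdot 5 \cdot 11\right)^{2} - 573588 = 2 \cdot 110^{2} - 573588 = 2 \cdot 12100 - 573588 = 24200 - 573588 = -549388$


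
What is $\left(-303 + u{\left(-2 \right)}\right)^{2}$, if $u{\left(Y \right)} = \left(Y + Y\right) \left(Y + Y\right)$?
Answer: $82369$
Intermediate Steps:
$u{\left(Y \right)} = 4 Y^{2}$ ($u{\left(Y \right)} = 2 Y 2 Y = 4 Y^{2}$)
$\left(-303 + u{\left(-2 \right)}\right)^{2} = \left(-303 + 4 \left(-2\right)^{2}\right)^{2} = \left(-303 + 4 \cdot 4\right)^{2} = \left(-303 + 16\right)^{2} = \left(-287\right)^{2} = 82369$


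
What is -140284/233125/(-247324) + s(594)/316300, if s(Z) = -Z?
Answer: -171020641129/91185189961250 ≈ -0.0018755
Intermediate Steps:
-140284/233125/(-247324) + s(594)/316300 = -140284/233125/(-247324) - 1*594/316300 = -140284*1/233125*(-1/247324) - 594*1/316300 = -140284/233125*(-1/247324) - 297/158150 = 35071/14414351875 - 297/158150 = -171020641129/91185189961250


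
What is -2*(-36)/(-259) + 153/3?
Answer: 13137/259 ≈ 50.722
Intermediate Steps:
-2*(-36)/(-259) + 153/3 = 72*(-1/259) + 153*(⅓) = -72/259 + 51 = 13137/259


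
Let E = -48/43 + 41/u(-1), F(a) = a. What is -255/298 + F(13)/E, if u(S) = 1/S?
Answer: -628387/539678 ≈ -1.1644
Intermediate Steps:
u(S) = 1/S
E = -1811/43 (E = -48/43 + 41/(1/(-1)) = -48*1/43 + 41/(-1) = -48/43 + 41*(-1) = -48/43 - 41 = -1811/43 ≈ -42.116)
-255/298 + F(13)/E = -255/298 + 13/(-1811/43) = -255*1/298 + 13*(-43/1811) = -255/298 - 559/1811 = -628387/539678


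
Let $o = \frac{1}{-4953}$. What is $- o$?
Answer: $\frac{1}{4953} \approx 0.0002019$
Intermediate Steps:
$o = - \frac{1}{4953} \approx -0.0002019$
$- o = \left(-1\right) \left(- \frac{1}{4953}\right) = \frac{1}{4953}$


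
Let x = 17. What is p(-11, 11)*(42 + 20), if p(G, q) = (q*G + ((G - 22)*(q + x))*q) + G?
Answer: -638352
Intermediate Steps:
p(G, q) = G + G*q + q*(-22 + G)*(17 + q) (p(G, q) = (q*G + ((G - 22)*(q + 17))*q) + G = (G*q + ((-22 + G)*(17 + q))*q) + G = (G*q + q*(-22 + G)*(17 + q)) + G = G + G*q + q*(-22 + G)*(17 + q))
p(-11, 11)*(42 + 20) = (-11 - 374*11 - 22*11**2 - 11*11**2 + 18*(-11)*11)*(42 + 20) = (-11 - 4114 - 22*121 - 11*121 - 2178)*62 = (-11 - 4114 - 2662 - 1331 - 2178)*62 = -10296*62 = -638352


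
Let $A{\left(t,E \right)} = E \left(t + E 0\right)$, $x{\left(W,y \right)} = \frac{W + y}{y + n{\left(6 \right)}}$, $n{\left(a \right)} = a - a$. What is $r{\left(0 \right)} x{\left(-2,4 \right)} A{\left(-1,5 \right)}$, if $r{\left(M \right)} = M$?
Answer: $0$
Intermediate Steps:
$n{\left(a \right)} = 0$
$x{\left(W,y \right)} = \frac{W + y}{y}$ ($x{\left(W,y \right)} = \frac{W + y}{y + 0} = \frac{W + y}{y}$)
$A{\left(t,E \right)} = E t$ ($A{\left(t,E \right)} = E \left(t + 0\right) = E t$)
$r{\left(0 \right)} x{\left(-2,4 \right)} A{\left(-1,5 \right)} = 0 \frac{-2 + 4}{4} \cdot 5 \left(-1\right) = 0 \cdot \frac{1}{4} \cdot 2 \left(-5\right) = 0 \cdot \frac{1}{2} \left(-5\right) = 0 \left(-5\right) = 0$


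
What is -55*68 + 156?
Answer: -3584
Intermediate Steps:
-55*68 + 156 = -3740 + 156 = -3584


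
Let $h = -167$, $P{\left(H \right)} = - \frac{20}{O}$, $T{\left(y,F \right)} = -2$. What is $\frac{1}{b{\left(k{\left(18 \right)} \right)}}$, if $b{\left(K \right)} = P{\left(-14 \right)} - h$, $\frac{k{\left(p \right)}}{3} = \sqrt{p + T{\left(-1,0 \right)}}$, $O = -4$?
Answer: $\frac{1}{172} \approx 0.005814$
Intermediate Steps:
$P{\left(H \right)} = 5$ ($P{\left(H \right)} = - \frac{20}{-4} = \left(-20\right) \left(- \frac{1}{4}\right) = 5$)
$k{\left(p \right)} = 3 \sqrt{-2 + p}$ ($k{\left(p \right)} = 3 \sqrt{p - 2} = 3 \sqrt{-2 + p}$)
$b{\left(K \right)} = 172$ ($b{\left(K \right)} = 5 - -167 = 5 + 167 = 172$)
$\frac{1}{b{\left(k{\left(18 \right)} \right)}} = \frac{1}{172}$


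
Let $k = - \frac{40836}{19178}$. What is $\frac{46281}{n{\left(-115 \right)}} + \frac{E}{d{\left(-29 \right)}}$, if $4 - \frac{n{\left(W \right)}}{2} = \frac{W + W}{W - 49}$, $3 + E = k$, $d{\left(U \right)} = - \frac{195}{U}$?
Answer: $\frac{78839673638}{8850647} \approx 8907.8$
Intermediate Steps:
$k = - \frac{20418}{9589}$ ($k = \left(-40836\right) \frac{1}{19178} = - \frac{20418}{9589} \approx -2.1293$)
$E = - \frac{49185}{9589}$ ($E = -3 - \frac{20418}{9589} = - \frac{49185}{9589} \approx -5.1293$)
$n{\left(W \right)} = 8 - \frac{4 W}{-49 + W}$ ($n{\left(W \right)} = 8 - 2 \frac{W + W}{W - 49} = 8 - 2 \frac{2 W}{-49 + W} = 8 - \frac{4 W}{-49 + W}$)
$\frac{46281}{n{\left(-115 \right)}} + \frac{E}{d{\left(-29 \right)}} = \frac{46281}{4 \frac{1}{-49 - 115} \left(-98 - 115\right)} - \frac{49185}{9589 \left(- \frac{195}{-29}\right)} = \frac{46281}{4 \frac{1}{-164} \left(-213\right)} - \frac{49185}{9589 \left(\left(-195\right) \left(- \frac{1}{29}\right)\right)} = \frac{46281}{4 \left(- \frac{1}{164}\right) \left(-213\right)} - \frac{49185}{9589 \cdot \frac{195}{29}} = \frac{46281}{\frac{213}{41}} - \frac{95091}{124657} = 46281 \cdot \frac{41}{213} - \frac{95091}{124657} = \frac{632507}{71} - \frac{95091}{124657} = \frac{78839673638}{8850647}$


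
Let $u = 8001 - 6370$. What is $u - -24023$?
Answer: $25654$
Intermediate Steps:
$u = 1631$
$u - -24023 = 1631 - -24023 = 1631 + 24023 = 25654$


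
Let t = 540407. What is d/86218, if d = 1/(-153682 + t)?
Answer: 1/33342656050 ≈ 2.9992e-11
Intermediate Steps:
d = 1/386725 (d = 1/(-153682 + 540407) = 1/386725 ≈ 2.5858e-6)
d/86218 = (1/386725)/86218 = (1/386725)*(1/86218) = 1/33342656050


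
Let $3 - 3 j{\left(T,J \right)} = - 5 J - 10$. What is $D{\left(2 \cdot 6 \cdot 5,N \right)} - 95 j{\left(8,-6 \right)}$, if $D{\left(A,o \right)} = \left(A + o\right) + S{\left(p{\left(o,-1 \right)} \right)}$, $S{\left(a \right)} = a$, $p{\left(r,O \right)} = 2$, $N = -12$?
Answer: $\frac{1765}{3} \approx 588.33$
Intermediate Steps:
$j{\left(T,J \right)} = \frac{13}{3} + \frac{5 J}{3}$ ($j{\left(T,J \right)} = 1 - \frac{- 5 J - 10}{3} = 1 - \frac{-10 - 5 J}{3} = 1 + \left(\frac{10}{3} + \frac{5 J}{3}\right) = \frac{13}{3} + \frac{5 J}{3}$)
$D{\left(A,o \right)} = 2 + A + o$ ($D{\left(A,o \right)} = \left(A + o\right) + 2 = 2 + A + o$)
$D{\left(2 \cdot 6 \cdot 5,N \right)} - 95 j{\left(8,-6 \right)} = \left(2 + 2 \cdot 6 \cdot 5 - 12\right) - 95 \left(\frac{13}{3} + \frac{5}{3} \left(-6\right)\right) = \left(2 + 12 \cdot 5 - 12\right) - 95 \left(\frac{13}{3} - 10\right) = \left(2 + 60 - 12\right) - - \frac{1615}{3} = 50 + \frac{1615}{3} = \frac{1765}{3}$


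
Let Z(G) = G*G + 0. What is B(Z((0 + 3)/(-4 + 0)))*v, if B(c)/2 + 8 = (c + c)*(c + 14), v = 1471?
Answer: 1578383/64 ≈ 24662.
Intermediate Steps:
Z(G) = G**2 (Z(G) = G**2 + 0 = G**2)
B(c) = -16 + 4*c*(14 + c) (B(c) = -16 + 2*((c + c)*(c + 14)) = -16 + 2*((2*c)*(14 + c)) = -16 + 2*(2*c*(14 + c)) = -16 + 4*c*(14 + c))
B(Z((0 + 3)/(-4 + 0)))*v = (-16 + 4*(((0 + 3)/(-4 + 0))**2)**2 + 56*((0 + 3)/(-4 + 0))**2)*1471 = (-16 + 4*((3/(-4))**2)**2 + 56*(3/(-4))**2)*1471 = (-16 + 4*((3*(-1/4))**2)**2 + 56*(3*(-1/4))**2)*1471 = (-16 + 4*((-3/4)**2)**2 + 56*(-3/4)**2)*1471 = (-16 + 4*(9/16)**2 + 56*(9/16))*1471 = (-16 + 4*(81/256) + 63/2)*1471 = (-16 + 81/64 + 63/2)*1471 = (1073/64)*1471 = 1578383/64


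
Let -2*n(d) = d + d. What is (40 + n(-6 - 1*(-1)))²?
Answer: 2025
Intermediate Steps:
n(d) = -d (n(d) = -(d + d)/2 = -d)
(40 + n(-6 - 1*(-1)))² = (40 - (-6 - 1*(-1)))² = (40 - (-6 + 1))² = (40 - 1*(-5))² = (40 + 5)² = 45² = 2025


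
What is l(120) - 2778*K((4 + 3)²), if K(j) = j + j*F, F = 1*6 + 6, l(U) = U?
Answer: -1769466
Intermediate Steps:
F = 12 (F = 6 + 6 = 12)
K(j) = 13*j (K(j) = j + j*12 = j + 12*j = 13*j)
l(120) - 2778*K((4 + 3)²) = 120 - 2778*13*(4 + 3)² = 120 - 2778*13*7² = 120 - 2778*13*49 = 120 - 2778*637 = 120 - 1*1769586 = 120 - 1769586 = -1769466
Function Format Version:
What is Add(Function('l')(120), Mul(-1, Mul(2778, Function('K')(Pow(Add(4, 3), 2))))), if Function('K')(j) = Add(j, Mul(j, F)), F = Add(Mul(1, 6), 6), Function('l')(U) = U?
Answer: -1769466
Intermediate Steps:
F = 12 (F = Add(6, 6) = 12)
Function('K')(j) = Mul(13, j) (Function('K')(j) = Add(j, Mul(j, 12)) = Add(j, Mul(12, j)) = Mul(13, j))
Add(Function('l')(120), Mul(-1, Mul(2778, Function('K')(Pow(Add(4, 3), 2))))) = Add(120, Mul(-1, Mul(2778, Mul(13, Pow(Add(4, 3), 2))))) = Add(120, Mul(-1, Mul(2778, Mul(13, Pow(7, 2))))) = Add(120, Mul(-1, Mul(2778, Mul(13, 49)))) = Add(120, Mul(-1, Mul(2778, 637))) = Add(120, Mul(-1, 1769586)) = Add(120, -1769586) = -1769466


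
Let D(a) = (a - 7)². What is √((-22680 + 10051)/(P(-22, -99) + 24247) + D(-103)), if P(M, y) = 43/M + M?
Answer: √3436129373037834/532907 ≈ 110.00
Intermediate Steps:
P(M, y) = M + 43/M
D(a) = (-7 + a)²
√((-22680 + 10051)/(P(-22, -99) + 24247) + D(-103)) = √((-22680 + 10051)/((-22 + 43/(-22)) + 24247) + (-7 - 103)²) = √(-12629/((-22 + 43*(-1/22)) + 24247) + (-110)²) = √(-12629/((-22 - 43/22) + 24247) + 12100) = √(-12629/(-527/22 + 24247) + 12100) = √(-12629/532907/22 + 12100) = √(-12629*22/532907 + 12100) = √(-277838/532907 + 12100) = √(6447896862/532907) = √3436129373037834/532907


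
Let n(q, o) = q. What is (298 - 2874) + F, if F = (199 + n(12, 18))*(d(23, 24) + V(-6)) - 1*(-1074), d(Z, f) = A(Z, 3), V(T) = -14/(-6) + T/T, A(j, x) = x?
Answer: -497/3 ≈ -165.67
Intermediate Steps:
V(T) = 10/3 (V(T) = -14*(-⅙) + 1 = 7/3 + 1 = 10/3)
d(Z, f) = 3
F = 7231/3 (F = (199 + 12)*(3 + 10/3) - 1*(-1074) = 211*(19/3) + 1074 = 4009/3 + 1074 = 7231/3 ≈ 2410.3)
(298 - 2874) + F = (298 - 2874) + 7231/3 = -2576 + 7231/3 = -497/3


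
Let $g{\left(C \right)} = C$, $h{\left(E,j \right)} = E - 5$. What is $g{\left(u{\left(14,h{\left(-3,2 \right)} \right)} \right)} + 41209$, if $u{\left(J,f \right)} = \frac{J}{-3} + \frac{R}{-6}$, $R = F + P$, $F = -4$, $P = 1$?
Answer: $\frac{247229}{6} \approx 41205.0$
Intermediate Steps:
$h{\left(E,j \right)} = -5 + E$
$R = -3$ ($R = -4 + 1 = -3$)
$u{\left(J,f \right)} = \frac{1}{2} - \frac{J}{3}$ ($u{\left(J,f \right)} = \frac{J}{-3} - \frac{3}{-6} = J \left(- \frac{1}{3}\right) - - \frac{1}{2} = - \frac{J}{3} + \frac{1}{2} = \frac{1}{2} - \frac{J}{3}$)
$g{\left(u{\left(14,h{\left(-3,2 \right)} \right)} \right)} + 41209 = \left(\frac{1}{2} - \frac{14}{3}\right) + 41209 = - \frac{25}{6} + 41209 = \frac{247229}{6}$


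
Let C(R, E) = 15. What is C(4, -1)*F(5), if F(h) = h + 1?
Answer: 90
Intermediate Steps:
F(h) = 1 + h
C(4, -1)*F(5) = 15*(1 + 5) = 15*6 = 90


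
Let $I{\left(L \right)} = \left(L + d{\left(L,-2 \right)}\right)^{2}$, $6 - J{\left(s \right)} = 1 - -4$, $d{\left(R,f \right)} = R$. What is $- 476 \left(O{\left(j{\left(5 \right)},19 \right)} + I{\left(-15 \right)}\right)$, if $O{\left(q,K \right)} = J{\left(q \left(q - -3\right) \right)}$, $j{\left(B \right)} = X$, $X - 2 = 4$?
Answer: $-428876$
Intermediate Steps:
$X = 6$ ($X = 2 + 4 = 6$)
$j{\left(B \right)} = 6$
$J{\left(s \right)} = 1$ ($J{\left(s \right)} = 6 - \left(1 - -4\right) = 6 - \left(1 + 4\right) = 6 - 5 = 1$)
$O{\left(q,K \right)} = 1$
$I{\left(L \right)} = 4 L^{2}$ ($I{\left(L \right)} = \left(L + L\right)^{2} = \left(2 L\right)^{2} = 4 L^{2}$)
$- 476 \left(O{\left(j{\left(5 \right)},19 \right)} + I{\left(-15 \right)}\right) = - 476 \left(1 + 4 \left(-15\right)^{2}\right) = - 476 \left(1 + 4 \cdot 225\right) = - 476 \left(1 + 900\right) = \left(-476\right) 901 = -428876$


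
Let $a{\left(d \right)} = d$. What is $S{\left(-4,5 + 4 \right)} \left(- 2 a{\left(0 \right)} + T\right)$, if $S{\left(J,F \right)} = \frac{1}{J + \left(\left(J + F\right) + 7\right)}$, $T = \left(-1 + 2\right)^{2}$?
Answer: $\frac{1}{8} \approx 0.125$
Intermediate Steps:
$T = 1$ ($T = 1^{2} = 1$)
$S{\left(J,F \right)} = \frac{1}{7 + F + 2 J}$ ($S{\left(J,F \right)} = \frac{1}{J + \left(\left(F + J\right) + 7\right)} = \frac{1}{J + \left(7 + F + J\right)} = \frac{1}{7 + F + 2 J}$)
$S{\left(-4,5 + 4 \right)} \left(- 2 a{\left(0 \right)} + T\right) = \frac{\left(-2\right) 0 + 1}{7 + \left(5 + 4\right) + 2 \left(-4\right)} = \frac{0 + 1}{7 + 9 - 8} = \frac{1}{8} \cdot 1 = \frac{1}{8}$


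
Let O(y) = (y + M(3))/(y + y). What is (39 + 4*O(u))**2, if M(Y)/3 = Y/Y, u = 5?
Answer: 44521/25 ≈ 1780.8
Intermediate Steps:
M(Y) = 3 (M(Y) = 3*(Y/Y) = 3*1 = 3)
O(y) = (3 + y)/(2*y) (O(y) = (y + 3)/(y + y) = (3 + y)/((2*y)) = (3 + y)*(1/(2*y)) = (3 + y)/(2*y))
(39 + 4*O(u))**2 = (39 + 4*((1/2)*(3 + 5)/5))**2 = (39 + 4*((1/2)*(1/5)*8))**2 = (39 + 4*(4/5))**2 = (39 + 16/5)**2 = (211/5)**2 = 44521/25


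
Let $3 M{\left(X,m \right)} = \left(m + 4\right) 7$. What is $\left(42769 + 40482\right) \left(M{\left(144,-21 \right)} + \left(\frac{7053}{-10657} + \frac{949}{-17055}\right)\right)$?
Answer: $- \frac{611064235042513}{181755135} \approx -3.362 \cdot 10^{6}$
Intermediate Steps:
$M{\left(X,m \right)} = \frac{28}{3} + \frac{7 m}{3}$ ($M{\left(X,m \right)} = \frac{\left(m + 4\right) 7}{3} = \frac{\left(4 + m\right) 7}{3} = \frac{28 + 7 m}{3} = \frac{28}{3} + \frac{7 m}{3}$)
$\left(42769 + 40482\right) \left(M{\left(144,-21 \right)} + \left(\frac{7053}{-10657} + \frac{949}{-17055}\right)\right) = \left(42769 + 40482\right) \left(\left(\frac{28}{3} + \frac{7}{3} \left(-21\right)\right) + \left(\frac{7053}{-10657} + \frac{949}{-17055}\right)\right) = 83251 \left(\left(\frac{28}{3} - 49\right) + \left(7053 \left(- \frac{1}{10657}\right) + 949 \left(- \frac{1}{17055}\right)\right)\right) = 83251 \left(- \frac{119}{3} - \frac{130402408}{181755135}\right) = 83251 \left(- \frac{7340022763}{181755135}\right) = - \frac{611064235042513}{181755135}$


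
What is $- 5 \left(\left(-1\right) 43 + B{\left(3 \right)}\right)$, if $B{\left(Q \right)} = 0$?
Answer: $215$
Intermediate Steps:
$- 5 \left(\left(-1\right) 43 + B{\left(3 \right)}\right) = - 5 \left(\left(-1\right) 43 + 0\right) = - 5 \left(-43 + 0\right) = \left(-5\right) \left(-43\right) = 215$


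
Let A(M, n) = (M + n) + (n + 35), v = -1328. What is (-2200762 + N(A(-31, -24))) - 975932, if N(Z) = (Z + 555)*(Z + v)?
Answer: -3877786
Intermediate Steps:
A(M, n) = 35 + M + 2*n (A(M, n) = (M + n) + (35 + n) = 35 + M + 2*n)
N(Z) = (-1328 + Z)*(555 + Z) (N(Z) = (Z + 555)*(Z - 1328) = (555 + Z)*(-1328 + Z) = (-1328 + Z)*(555 + Z))
(-2200762 + N(A(-31, -24))) - 975932 = (-2200762 + (-737040 + (35 - 31 + 2*(-24))² - 773*(35 - 31 + 2*(-24)))) - 975932 = (-2200762 + (-737040 + (35 - 31 - 48)² - 773*(35 - 31 - 48))) - 975932 = (-2200762 + (-737040 + (-44)² - 773*(-44))) - 975932 = (-2200762 + (-737040 + 1936 + 34012)) - 975932 = (-2200762 - 701092) - 975932 = -2901854 - 975932 = -3877786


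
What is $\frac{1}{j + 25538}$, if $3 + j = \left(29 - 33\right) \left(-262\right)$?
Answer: $\frac{1}{26583} \approx 3.7618 \cdot 10^{-5}$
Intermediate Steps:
$j = 1045$ ($j = -3 + \left(29 - 33\right) \left(-262\right) = -3 - -1048 = -3 + 1048 = 1045$)
$\frac{1}{j + 25538} = \frac{1}{1045 + 25538} = \frac{1}{26583}$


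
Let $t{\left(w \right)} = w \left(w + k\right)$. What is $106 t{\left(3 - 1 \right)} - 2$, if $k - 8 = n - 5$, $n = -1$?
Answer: $846$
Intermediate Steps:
$k = 2$ ($k = 8 - 6 = 2$)
$t{\left(w \right)} = w \left(2 + w\right)$ ($t{\left(w \right)} = w \left(w + 2\right) = w \left(2 + w\right)$)
$106 t{\left(3 - 1 \right)} - 2 = 106 \left(3 - 1\right) \left(2 + \left(3 - 1\right)\right) - 2 = 106 \cdot 2 \left(2 + 2\right) - 2 = 106 \cdot 2 \cdot 4 - 2 = 106 \cdot 8 - 2 = 848 - 2 = 846$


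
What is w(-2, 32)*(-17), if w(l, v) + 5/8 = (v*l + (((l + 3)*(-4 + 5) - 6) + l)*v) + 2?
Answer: 38981/8 ≈ 4872.6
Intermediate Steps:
w(l, v) = 11/8 + l*v + v*(-3 + 2*l) (w(l, v) = -5/8 + ((v*l + (((l + 3)*(-4 + 5) - 6) + l)*v) + 2) = -5/8 + ((l*v + (((3 + l)*1 - 6) + l)*v) + 2) = -5/8 + ((l*v + (((3 + l) - 6) + l)*v) + 2) = -5/8 + ((l*v + ((-3 + l) + l)*v) + 2) = -5/8 + ((l*v + (-3 + 2*l)*v) + 2) = -5/8 + ((l*v + v*(-3 + 2*l)) + 2) = -5/8 + (2 + l*v + v*(-3 + 2*l)) = 11/8 + l*v + v*(-3 + 2*l))
w(-2, 32)*(-17) = (11/8 - 3*32 + 3*(-2)*32)*(-17) = (11/8 - 96 - 192)*(-17) = -2293/8*(-17) = 38981/8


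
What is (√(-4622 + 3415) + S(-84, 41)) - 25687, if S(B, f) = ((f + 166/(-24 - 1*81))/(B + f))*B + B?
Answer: -5524209/215 + I*√1207 ≈ -25694.0 + 34.742*I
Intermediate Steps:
S(B, f) = B + B*(-166/105 + f)/(B + f) (S(B, f) = ((f + 166/(-24 - 81))/(B + f))*B + B = ((f + 166/(-105))/(B + f))*B + B = ((f + 166*(-1/105))/(B + f))*B + B = ((f - 166/105)/(B + f))*B + B = ((-166/105 + f)/(B + f))*B + B = B*(-166/105 + f)/(B + f) + B = B + B*(-166/105 + f)/(B + f))
(√(-4622 + 3415) + S(-84, 41)) - 25687 = (√(-4622 + 3415) + (1/105)*(-84)*(-166 + 105*(-84) + 210*41)/(-84 + 41)) - 25687 = (√(-1207) + (1/105)*(-84)*(-166 - 8820 + 8610)/(-43)) - 25687 = (I*√1207 + (1/105)*(-84)*(-1/43)*(-376)) - 25687 = (I*√1207 - 1504/215) - 25687 = (-1504/215 + I*√1207) - 25687 = -5524209/215 + I*√1207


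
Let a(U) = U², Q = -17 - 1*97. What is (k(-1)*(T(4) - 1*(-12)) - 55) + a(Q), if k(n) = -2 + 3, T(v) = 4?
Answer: 12957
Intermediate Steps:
Q = -114 (Q = -17 - 97 = -114)
k(n) = 1
(k(-1)*(T(4) - 1*(-12)) - 55) + a(Q) = (1*(4 - 1*(-12)) - 55) + (-114)² = (1*(4 + 12) - 55) + 12996 = (1*16 - 55) + 12996 = (16 - 55) + 12996 = -39 + 12996 = 12957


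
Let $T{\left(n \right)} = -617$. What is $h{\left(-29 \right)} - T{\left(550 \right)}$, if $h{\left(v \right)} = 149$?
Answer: $766$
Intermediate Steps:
$h{\left(-29 \right)} - T{\left(550 \right)} = 149 - -617 = 149 + 617 = 766$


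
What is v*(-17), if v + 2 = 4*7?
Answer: -442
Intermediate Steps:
v = 26 (v = -2 + 4*7 = -2 + 28 = 26)
v*(-17) = 26*(-17) = -442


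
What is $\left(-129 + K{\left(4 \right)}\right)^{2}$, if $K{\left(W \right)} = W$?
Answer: $15625$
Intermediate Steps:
$\left(-129 + K{\left(4 \right)}\right)^{2} = \left(-129 + 4\right)^{2} = \left(-125\right)^{2} = 15625$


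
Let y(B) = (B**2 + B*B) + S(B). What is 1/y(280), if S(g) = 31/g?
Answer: 280/43904031 ≈ 6.3775e-6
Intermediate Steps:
y(B) = 2*B**2 + 31/B (y(B) = (B**2 + B*B) + 31/B = (B**2 + B**2) + 31/B = 2*B**2 + 31/B)
1/y(280) = 1/((31 + 2*280**3)/280) = 1/((31 + 2*21952000)/280) = 1/((31 + 43904000)/280) = 1/((1/280)*43904031) = 1/(43904031/280) = 280/43904031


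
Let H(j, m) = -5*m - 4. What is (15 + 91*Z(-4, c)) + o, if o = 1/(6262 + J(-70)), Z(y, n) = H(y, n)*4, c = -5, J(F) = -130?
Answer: 46964989/6132 ≈ 7659.0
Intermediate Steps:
H(j, m) = -4 - 5*m
Z(y, n) = -16 - 20*n (Z(y, n) = (-4 - 5*n)*4 = -16 - 20*n)
o = 1/6132 (o = 1/(6262 - 130) = 1/6132 ≈ 0.00016308)
(15 + 91*Z(-4, c)) + o = (15 + 91*(-16 - 20*(-5))) + 1/6132 = (15 + 91*(-16 + 100)) + 1/6132 = (15 + 91*84) + 1/6132 = (15 + 7644) + 1/6132 = 7659 + 1/6132 = 46964989/6132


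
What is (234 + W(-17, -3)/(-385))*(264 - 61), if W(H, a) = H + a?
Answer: 522638/11 ≈ 47513.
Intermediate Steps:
(234 + W(-17, -3)/(-385))*(264 - 61) = (234 + (-17 - 3)/(-385))*(264 - 61) = (234 - 20*(-1/385))*203 = (234 + 4/77)*203 = (18022/77)*203 = 522638/11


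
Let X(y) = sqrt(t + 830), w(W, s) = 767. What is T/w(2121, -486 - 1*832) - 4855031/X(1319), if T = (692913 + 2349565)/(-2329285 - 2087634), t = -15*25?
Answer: -3042478/3387776873 - 4855031*sqrt(455)/455 ≈ -2.2761e+5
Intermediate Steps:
t = -375
T = -3042478/4416919 (T = 3042478/(-4416919) = 3042478*(-1/4416919) = -3042478/4416919 ≈ -0.68882)
X(y) = sqrt(455) (X(y) = sqrt(-375 + 830) = sqrt(455))
T/w(2121, -486 - 1*832) - 4855031/X(1319) = -3042478/4416919/767 - 4855031*sqrt(455)/455 = -3042478/4416919*1/767 - 4855031*sqrt(455)/455 = -3042478/3387776873 - 4855031*sqrt(455)/455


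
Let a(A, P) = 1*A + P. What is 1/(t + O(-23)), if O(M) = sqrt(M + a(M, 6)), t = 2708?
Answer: 677/1833326 - I*sqrt(10)/3666652 ≈ 0.00036927 - 8.6244e-7*I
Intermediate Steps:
a(A, P) = A + P
O(M) = sqrt(6 + 2*M) (O(M) = sqrt(M + (M + 6)) = sqrt(M + (6 + M)) = sqrt(6 + 2*M))
1/(t + O(-23)) = 1/(2708 + sqrt(6 + 2*(-23))) = 1/(2708 + sqrt(6 - 46)) = 1/(2708 + sqrt(-40)) = 1/(2708 + 2*I*sqrt(10))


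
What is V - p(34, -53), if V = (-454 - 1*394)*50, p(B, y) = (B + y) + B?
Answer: -42415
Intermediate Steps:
p(B, y) = y + 2*B
V = -42400 (V = (-454 - 394)*50 = -848*50 = -42400)
V - p(34, -53) = -42400 - (-53 + 2*34) = -42400 - (-53 + 68) = -42400 - 1*15 = -42400 - 15 = -42415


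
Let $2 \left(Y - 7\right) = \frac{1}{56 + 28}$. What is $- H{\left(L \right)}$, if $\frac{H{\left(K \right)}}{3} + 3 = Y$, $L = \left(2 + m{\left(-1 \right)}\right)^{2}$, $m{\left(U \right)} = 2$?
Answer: $- \frac{673}{56} \approx -12.018$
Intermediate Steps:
$Y = \frac{1177}{168}$ ($Y = 7 + \frac{1}{2 \left(56 + 28\right)} = 7 + \frac{1}{2 \cdot 84} = 7 + \frac{1}{2} \cdot \frac{1}{84} = 7 + \frac{1}{168} = \frac{1177}{168} \approx 7.006$)
$L = 16$ ($L = \left(2 + 2\right)^{2} = 4^{2} = 16$)
$H{\left(K \right)} = \frac{673}{56}$ ($H{\left(K \right)} = -9 + 3 \cdot \frac{1177}{168} = -9 + \frac{1177}{56} = \frac{673}{56}$)
$- H{\left(L \right)} = \left(-1\right) \frac{673}{56} = - \frac{673}{56}$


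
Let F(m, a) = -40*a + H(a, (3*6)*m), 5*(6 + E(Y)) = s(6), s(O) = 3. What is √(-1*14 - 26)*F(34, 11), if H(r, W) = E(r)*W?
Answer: -37448*I*√10/5 ≈ -23684.0*I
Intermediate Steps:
E(Y) = -27/5 (E(Y) = -6 + (⅕)*3 = -6 + ⅗ = -27/5)
H(r, W) = -27*W/5
F(m, a) = -40*a - 486*m/5 (F(m, a) = -40*a - 27*3*6*m/5 = -40*a - 486*m/5)
√(-1*14 - 26)*F(34, 11) = √(-1*14 - 26)*(-40*11 - 486/5*34) = √(-14 - 26)*(-440 - 16524/5) = √(-40)*(-18724/5) = (2*I*√10)*(-18724/5) = -37448*I*√10/5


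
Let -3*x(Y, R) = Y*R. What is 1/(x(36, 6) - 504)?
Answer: -1/576 ≈ -0.0017361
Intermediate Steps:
x(Y, R) = -R*Y/3 (x(Y, R) = -Y*R/3 = -R*Y/3)
1/(x(36, 6) - 504) = 1/(-1/3*6*36 - 504) = 1/(-72 - 504) = 1/(-576) = -1/576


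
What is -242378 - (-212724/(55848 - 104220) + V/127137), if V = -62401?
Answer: -124218120928534/512489247 ≈ -2.4238e+5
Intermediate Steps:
-242378 - (-212724/(55848 - 104220) + V/127137) = -242378 - (-212724/(55848 - 104220) - 62401/127137) = -242378 - (-212724/(-48372) - 62401*1/127137) = -242378 - (-212724*(-1/48372) - 62401/127137) = -242378 - (17727/4031 - 62401/127137) = -242378 - 1*2002219168/512489247 = -242378 - 2002219168/512489247 = -124218120928534/512489247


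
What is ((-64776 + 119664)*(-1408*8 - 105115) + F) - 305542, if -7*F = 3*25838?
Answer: -44716890172/7 ≈ -6.3881e+9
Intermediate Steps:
F = -77514/7 (F = -3*25838/7 = -1/7*77514 = -77514/7 ≈ -11073.)
((-64776 + 119664)*(-1408*8 - 105115) + F) - 305542 = ((-64776 + 119664)*(-1408*8 - 105115) - 77514/7) - 305542 = (54888*(-11264 - 105115) - 77514/7) - 305542 = (54888*(-116379) - 77514/7) - 305542 = (-6387810552 - 77514/7) - 305542 = -44714751378/7 - 305542 = -44716890172/7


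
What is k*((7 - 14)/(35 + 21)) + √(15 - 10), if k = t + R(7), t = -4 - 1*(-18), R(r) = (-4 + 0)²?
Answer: -15/4 + √5 ≈ -1.5139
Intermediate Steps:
R(r) = 16 (R(r) = (-4)² = 16)
t = 14 (t = -4 + 18 = 14)
k = 30 (k = 14 + 16 = 30)
k*((7 - 14)/(35 + 21)) + √(15 - 10) = 30*((7 - 14)/(35 + 21)) + √(15 - 10) = 30*(-7/56) + √5 = 30*(-7*1/56) + √5 = 30*(-⅛) + √5 = -15/4 + √5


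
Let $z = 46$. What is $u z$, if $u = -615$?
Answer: $-28290$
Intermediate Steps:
$u z = \left(-615\right) 46 = -28290$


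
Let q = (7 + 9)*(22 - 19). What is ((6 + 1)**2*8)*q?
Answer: 18816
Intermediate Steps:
q = 48 (q = 16*3 = 48)
((6 + 1)**2*8)*q = ((6 + 1)**2*8)*48 = (7**2*8)*48 = (49*8)*48 = 392*48 = 18816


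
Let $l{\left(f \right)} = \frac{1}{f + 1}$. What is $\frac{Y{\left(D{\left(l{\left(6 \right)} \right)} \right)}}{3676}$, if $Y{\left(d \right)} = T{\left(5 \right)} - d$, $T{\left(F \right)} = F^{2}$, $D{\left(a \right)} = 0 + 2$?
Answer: $\frac{23}{3676} \approx 0.0062568$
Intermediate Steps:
$l{\left(f \right)} = \frac{1}{1 + f}$
$D{\left(a \right)} = 2$
$Y{\left(d \right)} = 25 - d$ ($Y{\left(d \right)} = 5^{2} - d = 25 - d$)
$\frac{Y{\left(D{\left(l{\left(6 \right)} \right)} \right)}}{3676} = \frac{25 - 2}{3676} = \left(25 - 2\right) \frac{1}{3676} = 23 \cdot \frac{1}{3676} = \frac{23}{3676}$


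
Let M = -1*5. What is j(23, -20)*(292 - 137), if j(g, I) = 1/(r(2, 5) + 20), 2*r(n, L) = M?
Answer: 62/7 ≈ 8.8571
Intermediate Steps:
M = -5
r(n, L) = -5/2 (r(n, L) = (1/2)*(-5) = -5/2)
j(g, I) = 2/35 (j(g, I) = 1/(-5/2 + 20) = 1/(35/2) = 2/35)
j(23, -20)*(292 - 137) = 2*(292 - 137)/35 = (2/35)*155 = 62/7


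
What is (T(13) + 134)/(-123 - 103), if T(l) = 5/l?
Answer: -1747/2938 ≈ -0.59462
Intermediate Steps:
(T(13) + 134)/(-123 - 103) = (5/13 + 134)/(-123 - 103) = (5*(1/13) + 134)/(-226) = -(5/13 + 134)/226 = -1/226*1747/13 = -1747/2938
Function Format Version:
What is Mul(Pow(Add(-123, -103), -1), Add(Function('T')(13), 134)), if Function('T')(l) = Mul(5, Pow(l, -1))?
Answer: Rational(-1747, 2938) ≈ -0.59462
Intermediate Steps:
Mul(Pow(Add(-123, -103), -1), Add(Function('T')(13), 134)) = Mul(Pow(Add(-123, -103), -1), Add(Mul(5, Pow(13, -1)), 134)) = Mul(Pow(-226, -1), Add(Mul(5, Rational(1, 13)), 134)) = Mul(Rational(-1, 226), Add(Rational(5, 13), 134)) = Mul(Rational(-1, 226), Rational(1747, 13)) = Rational(-1747, 2938)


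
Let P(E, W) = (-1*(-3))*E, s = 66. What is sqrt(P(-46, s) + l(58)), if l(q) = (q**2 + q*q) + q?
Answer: 2*sqrt(1662) ≈ 81.535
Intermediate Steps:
P(E, W) = 3*E
l(q) = q + 2*q**2 (l(q) = (q**2 + q**2) + q = 2*q**2 + q = q + 2*q**2)
sqrt(P(-46, s) + l(58)) = sqrt(3*(-46) + 58*(1 + 2*58)) = sqrt(-138 + 58*(1 + 116)) = sqrt(-138 + 58*117) = sqrt(-138 + 6786) = sqrt(6648) = 2*sqrt(1662)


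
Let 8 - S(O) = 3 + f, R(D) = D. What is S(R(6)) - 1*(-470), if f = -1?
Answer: 476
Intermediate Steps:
S(O) = 6 (S(O) = 8 - (3 - 1) = 8 - 1*2 = 8 - 2 = 6)
S(R(6)) - 1*(-470) = 6 - 1*(-470) = 6 + 470 = 476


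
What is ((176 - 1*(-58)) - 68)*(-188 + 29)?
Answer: -26394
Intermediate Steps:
((176 - 1*(-58)) - 68)*(-188 + 29) = ((176 + 58) - 68)*(-159) = (234 - 68)*(-159) = 166*(-159) = -26394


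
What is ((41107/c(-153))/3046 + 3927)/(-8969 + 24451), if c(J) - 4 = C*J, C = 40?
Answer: 6650669215/26219943632 ≈ 0.25365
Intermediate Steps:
c(J) = 4 + 40*J
((41107/c(-153))/3046 + 3927)/(-8969 + 24451) = ((41107/(4 + 40*(-153)))/3046 + 3927)/(-8969 + 24451) = ((41107/(4 - 6120))*(1/3046) + 3927)/15482 = ((41107/(-6116))*(1/3046) + 3927)*(1/15482) = ((41107*(-1/6116))*(1/3046) + 3927)*(1/15482) = (-3737/556*1/3046 + 3927)*(1/15482) = (-3737/1693576 + 3927)*(1/15482) = (6650669215/1693576)*(1/15482) = 6650669215/26219943632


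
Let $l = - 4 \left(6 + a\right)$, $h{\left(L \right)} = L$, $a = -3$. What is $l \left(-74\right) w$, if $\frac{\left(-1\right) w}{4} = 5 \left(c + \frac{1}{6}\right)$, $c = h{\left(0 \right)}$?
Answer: $-2960$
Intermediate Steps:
$c = 0$
$l = -12$ ($l = - 4 \left(6 - 3\right) = \left(-4\right) 3 = -12$)
$w = - \frac{10}{3}$ ($w = - 4 \cdot 5 \left(0 + \frac{1}{6}\right) = - 4 \cdot 5 \cdot \frac{1}{6} = \left(-4\right) \frac{5}{6} = - \frac{10}{3} \approx -3.3333$)
$l \left(-74\right) w = \left(-12\right) \left(-74\right) \left(- \frac{10}{3}\right) = 888 \left(- \frac{10}{3}\right) = -2960$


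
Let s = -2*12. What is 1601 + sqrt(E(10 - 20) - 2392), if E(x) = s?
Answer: 1601 + 4*I*sqrt(151) ≈ 1601.0 + 49.153*I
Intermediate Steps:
s = -24
E(x) = -24
1601 + sqrt(E(10 - 20) - 2392) = 1601 + sqrt(-24 - 2392) = 1601 + sqrt(-2416) = 1601 + 4*I*sqrt(151)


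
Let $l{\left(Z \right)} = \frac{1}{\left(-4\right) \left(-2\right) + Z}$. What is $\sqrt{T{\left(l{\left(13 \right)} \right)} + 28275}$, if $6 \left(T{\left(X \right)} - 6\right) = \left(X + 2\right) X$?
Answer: $\frac{\sqrt{448989414}}{126} \approx 168.17$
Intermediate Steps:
$l{\left(Z \right)} = \frac{1}{8 + Z}$
$T{\left(X \right)} = 6 + \frac{X \left(2 + X\right)}{6}$ ($T{\left(X \right)} = 6 + \frac{\left(X + 2\right) X}{6} = 6 + \frac{\left(2 + X\right) X}{6} = 6 + \frac{X \left(2 + X\right)}{6}$)
$\sqrt{T{\left(l{\left(13 \right)} \right)} + 28275} = \sqrt{\left(6 + \frac{1}{3 \left(8 + 13\right)} + \frac{\left(\frac{1}{8 + 13}\right)^{2}}{6}\right) + 28275} = \sqrt{\left(6 + \frac{1}{3 \cdot 21} + \frac{\left(\frac{1}{21}\right)^{2}}{6}\right) + 28275} = \sqrt{\left(6 + \frac{1}{3} \cdot \frac{1}{21} + \frac{1}{6 \cdot 441}\right) + 28275} = \sqrt{\left(6 + \frac{1}{63} + \frac{1}{6} \cdot \frac{1}{441}\right) + 28275} = \sqrt{\left(6 + \frac{1}{63} + \frac{1}{2646}\right) + 28275} = \sqrt{\frac{15919}{2646} + 28275} = \sqrt{\frac{74831569}{2646}} = \frac{\sqrt{448989414}}{126}$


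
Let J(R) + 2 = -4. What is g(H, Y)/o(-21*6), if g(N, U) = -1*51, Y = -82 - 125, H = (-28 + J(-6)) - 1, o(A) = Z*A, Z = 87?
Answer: 17/3654 ≈ 0.0046524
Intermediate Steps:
J(R) = -6 (J(R) = -2 - 4 = -6)
o(A) = 87*A
H = -35 (H = (-28 - 6) - 1 = -34 - 1 = -35)
Y = -207
g(N, U) = -51
g(H, Y)/o(-21*6) = -51/(87*(-21*6)) = -51/(87*(-126)) = -51/(-10962) = -51*(-1/10962) = 17/3654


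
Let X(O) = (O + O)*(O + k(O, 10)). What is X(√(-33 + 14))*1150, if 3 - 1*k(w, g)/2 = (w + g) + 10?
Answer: 43700 - 78200*I*√19 ≈ 43700.0 - 3.4087e+5*I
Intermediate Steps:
k(w, g) = -14 - 2*g - 2*w (k(w, g) = 6 - 2*((w + g) + 10) = 6 - 2*((g + w) + 10) = 6 - 2*(10 + g + w) = 6 + (-20 - 2*g - 2*w) = -14 - 2*g - 2*w)
X(O) = 2*O*(-34 - O) (X(O) = (O + O)*(O + (-14 - 2*10 - 2*O)) = (2*O)*(O + (-14 - 20 - 2*O)) = (2*O)*(O + (-34 - 2*O)) = (2*O)*(-34 - O) = 2*O*(-34 - O))
X(√(-33 + 14))*1150 = -2*√(-33 + 14)*(34 + √(-33 + 14))*1150 = -2*√(-19)*(34 + √(-19))*1150 = -2*I*√19*(34 + I*√19)*1150 = -2300*I*√19*(34 + I*√19)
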